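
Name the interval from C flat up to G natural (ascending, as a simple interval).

Counting letters C–D–E–F–G gives a fifth.
Cb→G = 8 semitones, 1 wider than the perfect fifth (7), so augmented.

augmented fifth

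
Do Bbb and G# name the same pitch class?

No

Two spellings are enharmonically equivalent only if they share a pitch class.
Here Bbb → 9, G# → 8; 8 ≠ 9, so they are not.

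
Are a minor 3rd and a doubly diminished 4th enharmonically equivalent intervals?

Yes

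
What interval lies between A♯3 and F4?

diminished sixth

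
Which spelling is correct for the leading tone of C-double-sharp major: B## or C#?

Each scale degree takes a distinct letter name. Degree 7 of a scale on C must use the letter B.
B## and C# are enharmonically the same pitch, but only B## uses the letter B, so it is the correct spelling here.

B##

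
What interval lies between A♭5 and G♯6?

augmented seventh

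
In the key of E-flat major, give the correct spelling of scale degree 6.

Degree 6 takes the letter 5 steps above E, which is C.
In major, degree 6 sits 9 semitones above the tonic. Eb + 9 semitones is pitch class 0, spelled on C as C.

C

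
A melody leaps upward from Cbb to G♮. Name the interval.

doubly augmented fifth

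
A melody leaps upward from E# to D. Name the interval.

The letter names run E→D, a span of 6 letter steps, so the interval is some kind of seventh.
E# to D is 9 semitones. A major seventh is 11, so 9 makes it diminished.

diminished seventh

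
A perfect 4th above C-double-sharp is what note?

F##

A fourth above C lands on the letter F.
A perfect fourth spans 5 semitones, so C## moves to pitch class 7. On the letter F that is F##.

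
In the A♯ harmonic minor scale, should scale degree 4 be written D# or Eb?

Each scale degree takes a distinct letter name. Degree 4 of a scale on A must use the letter D.
D# and Eb are enharmonically the same pitch, but only D# uses the letter D, so it is the correct spelling here.

D#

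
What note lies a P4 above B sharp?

E#

B up a perfect fourth is E, so the target letter is E.
From B#, a perfect fourth is 5 semitones up: E#.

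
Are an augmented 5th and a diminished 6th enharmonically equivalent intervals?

An augmented fifth spans 8 semitones; a diminished sixth spans 7.
The spans differ, so they are not enharmonic equivalents.

No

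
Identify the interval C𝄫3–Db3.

augmented second

Counting letters C–D gives a second.
Cbb→Db = 3 semitones, 1 wider than the major second (2), so augmented.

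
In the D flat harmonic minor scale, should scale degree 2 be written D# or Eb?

Each scale degree takes a distinct letter name. Degree 2 of a scale on D must use the letter E.
Eb and D# are enharmonically the same pitch, but only Eb uses the letter E, so it is the correct spelling here.

Eb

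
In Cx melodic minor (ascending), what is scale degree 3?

E#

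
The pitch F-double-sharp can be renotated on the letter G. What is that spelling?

F## is pitch class 7. The letter G alone is pitch class 7.
Pitch class 7 on G needs no accidental: G.

G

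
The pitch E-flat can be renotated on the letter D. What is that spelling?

D#

Plain D sits 1 semitone below Eb, so on the letter D the same pitch needs a sharp: D#.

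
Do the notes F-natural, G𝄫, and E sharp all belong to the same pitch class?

Yes

F is pitch class 5; Gbb is pitch class 5; E# is pitch class 5.
All spellings map to pitch class 5, so they are enharmonically equivalent.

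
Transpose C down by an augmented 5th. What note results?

Fb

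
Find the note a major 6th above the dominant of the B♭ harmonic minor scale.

The dominant of Bb harmonic minor is F.
A major sixth (9 semitones) above F lands on the letter D, giving D.

D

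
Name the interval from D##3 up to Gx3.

perfect fourth

The letter names run D→G, a span of 3 letter steps, so the interval is some kind of fourth.
D## to G## is 5 semitones. A perfect fourth is 5, so 5 makes it perfect.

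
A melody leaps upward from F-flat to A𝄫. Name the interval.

The letter names run F→A, a span of 2 letter steps, so the interval is some kind of third.
Fb to Abb is 3 semitones. A major third is 4, so 3 makes it minor.

minor third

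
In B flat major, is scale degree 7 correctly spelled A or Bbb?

A

Each scale degree takes a distinct letter name. Degree 7 of a scale on B must use the letter A.
A and Bbb are enharmonically the same pitch, but only A uses the letter A, so it is the correct spelling here.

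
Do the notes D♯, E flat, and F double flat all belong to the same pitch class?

Yes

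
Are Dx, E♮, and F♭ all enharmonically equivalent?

D## is pitch class 4; E is pitch class 4; Fb is pitch class 4.
All spellings map to pitch class 4, so they are enharmonically equivalent.

Yes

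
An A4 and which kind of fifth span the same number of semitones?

diminished

An augmented fourth spans 6 semitones.
A fifth spanning 6 semitones is diminished (the perfect fifth is 7).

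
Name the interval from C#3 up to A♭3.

diminished sixth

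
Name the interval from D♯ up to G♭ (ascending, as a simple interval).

doubly diminished fourth

The letter names run D→G, a span of 3 letter steps, so the interval is some kind of fourth.
D# to Gb is 3 semitones. A perfect fourth is 5, so 3 makes it doubly diminished.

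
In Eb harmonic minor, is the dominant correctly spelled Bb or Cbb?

Each scale degree takes a distinct letter name. Degree 5 of a scale on E must use the letter B.
Bb and Cbb are enharmonically the same pitch, but only Bb uses the letter B, so it is the correct spelling here.

Bb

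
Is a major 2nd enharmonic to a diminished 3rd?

A major second spans 2 semitones; a diminished third spans 2.
They are enharmonically equivalent.

Yes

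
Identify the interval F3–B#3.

Counting letters F–G–A–B gives a fourth.
F→B# = 7 semitones, 2 wider than the perfect fourth (5), so doubly augmented.

doubly augmented fourth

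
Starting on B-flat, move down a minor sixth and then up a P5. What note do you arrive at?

A minor sixth down from Bb is D (letter D, 8 semitones down).
A perfect fifth up from D is A (letter A, 7 semitones up).

A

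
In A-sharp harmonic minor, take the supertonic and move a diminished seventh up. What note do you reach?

The supertonic of A# harmonic minor is B#.
A diminished seventh (9 semitones) above B# lands on the letter A, giving A.

A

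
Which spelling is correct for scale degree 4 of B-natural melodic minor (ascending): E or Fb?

E

Each scale degree takes a distinct letter name. Degree 4 of a scale on B must use the letter E.
E and Fb are enharmonically the same pitch, but only E uses the letter E, so it is the correct spelling here.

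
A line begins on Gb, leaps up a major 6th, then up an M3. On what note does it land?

A major sixth up from Gb is Eb (letter E, 9 semitones up).
A major third up from Eb is G (letter G, 4 semitones up).

G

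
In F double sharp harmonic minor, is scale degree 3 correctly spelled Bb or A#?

Each scale degree takes a distinct letter name. Degree 3 of a scale on F must use the letter A.
A# and Bb are enharmonically the same pitch, but only A# uses the letter A, so it is the correct spelling here.

A#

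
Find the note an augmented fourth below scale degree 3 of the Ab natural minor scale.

Scale degree 3 of Ab natural minor is Cb.
An augmented fourth (6 semitones) below Cb lands on the letter G, giving Gbb.

Gbb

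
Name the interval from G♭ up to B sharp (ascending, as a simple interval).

doubly augmented third

The letter names run G→B, a span of 2 letter steps, so the interval is some kind of third.
Gb to B# is 6 semitones. A major third is 4, so 6 makes it doubly augmented.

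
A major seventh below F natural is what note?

F down a major seventh is Gb, so the target letter is G.
From F, a major seventh is 11 semitones down: Gb.

Gb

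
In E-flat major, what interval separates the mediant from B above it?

The mediant of Eb major is G.
G up to B: letters G→B make it a third; 4 semitones makes it major.

major third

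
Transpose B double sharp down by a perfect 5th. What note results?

E##

B down a perfect fifth is E, so the target letter is E.
From B##, a perfect fifth is 7 semitones down: E##.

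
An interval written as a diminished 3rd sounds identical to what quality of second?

major

A diminished third spans 2 semitones.
A second spanning 2 semitones is major (the major second is 2).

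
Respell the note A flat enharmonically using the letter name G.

Plain G sits 1 semitone below Ab, so on the letter G the same pitch needs a sharp: G#.

G#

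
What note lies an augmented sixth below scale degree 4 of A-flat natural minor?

Fbb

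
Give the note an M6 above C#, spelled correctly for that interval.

A sixth above C lands on the letter A.
A major sixth spans 9 semitones, so C# moves to pitch class 10. On the letter A that is A#.

A#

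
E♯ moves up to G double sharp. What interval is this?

major third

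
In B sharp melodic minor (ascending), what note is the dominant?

F##

The B# melodic minor (ascending) scale runs B# C## D# E# F## G## A##.
Degree 5 is F##.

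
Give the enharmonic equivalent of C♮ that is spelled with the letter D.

Dbb

C is pitch class 0. The letter D alone is pitch class 2.
To reach pitch class 0 from D requires an offset of -2 semitones, i.e. double flat: Dbb.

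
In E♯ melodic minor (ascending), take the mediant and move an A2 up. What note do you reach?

The mediant of E# melodic minor (ascending) is G#.
An augmented second (3 semitones) above G# lands on the letter A, giving A##.

A##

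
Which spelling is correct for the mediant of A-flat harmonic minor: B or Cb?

Cb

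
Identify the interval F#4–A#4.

major third

Counting letters F–G–A gives a third.
F#→A# = 4 semitones, exactly the major third.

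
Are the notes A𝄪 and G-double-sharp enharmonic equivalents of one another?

A## is pitch class 11; G## is pitch class 9.
The pitch classes differ (11 vs. 9), so they are not enharmonic equivalents.

No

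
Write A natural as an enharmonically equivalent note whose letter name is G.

G##

Plain G sits 2 semitones below A, so on the letter G the same pitch needs a double sharp: G##.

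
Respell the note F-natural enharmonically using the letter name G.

Gbb

F is pitch class 5. The letter G alone is pitch class 7.
To reach pitch class 5 from G requires an offset of -2 semitones, i.e. double flat: Gbb.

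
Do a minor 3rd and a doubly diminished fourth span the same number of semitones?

Yes

A minor third spans 3 semitones; a doubly diminished fourth spans 3.
They are enharmonically equivalent.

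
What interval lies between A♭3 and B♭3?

Counting letters A–B gives a second.
Ab→Bb = 2 semitones, exactly the major second.

major second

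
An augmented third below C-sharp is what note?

C down a major third is Ab, so the target letter is A.
From C#, an augmented third is 5 semitones down: Ab.

Ab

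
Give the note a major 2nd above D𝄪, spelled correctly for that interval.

E##

D up a major second is E, so the target letter is E.
From D##, a major second is 2 semitones up: E##.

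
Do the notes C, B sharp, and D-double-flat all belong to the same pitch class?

C is pitch class 0; B# is pitch class 0; Dbb is pitch class 0.
All spellings map to pitch class 0, so they are enharmonically equivalent.

Yes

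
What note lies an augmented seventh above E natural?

D##

A seventh above E lands on the letter D.
An augmented seventh spans 12 semitones, so E moves to pitch class 4. On the letter D that is D##.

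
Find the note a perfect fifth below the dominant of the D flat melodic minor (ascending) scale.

Db

The dominant of Db melodic minor (ascending) is Ab.
A perfect fifth (7 semitones) below Ab lands on the letter D, giving Db.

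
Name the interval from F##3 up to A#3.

minor third

The letter names run F→A, a span of 2 letter steps, so the interval is some kind of third.
F## to A# is 3 semitones. A major third is 4, so 3 makes it minor.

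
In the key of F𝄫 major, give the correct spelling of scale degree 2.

Degree 2 takes the letter 1 step above F, which is G.
In major, degree 2 sits 2 semitones above the tonic. Fbb + 2 semitones is pitch class 5, spelled on G as Gbb.

Gbb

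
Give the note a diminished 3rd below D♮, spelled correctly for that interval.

D down a major third is Bb, so the target letter is B.
From D, a diminished third is 2 semitones down: B#.

B#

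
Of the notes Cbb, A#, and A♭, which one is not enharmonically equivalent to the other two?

Ab

In 12-tone equal temperament, enharmonic equivalents share a pitch class. Cbb is pitch class 10; A# is pitch class 10; Ab is pitch class 8.
Cbb and A# share pitch class 10, while Ab is pitch class 8.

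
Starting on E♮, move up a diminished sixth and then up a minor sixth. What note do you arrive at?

A diminished sixth up from E is Cb (letter C, 7 semitones up).
A minor sixth up from Cb is Abb (letter A, 8 semitones up).

Abb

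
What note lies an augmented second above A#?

A second above A lands on the letter B.
An augmented second spans 3 semitones, so A# moves to pitch class 1. On the letter B that is B##.

B##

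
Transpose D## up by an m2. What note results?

D up a major second is E, so the target letter is E.
From D##, a minor second is 1 semitone up: E#.

E#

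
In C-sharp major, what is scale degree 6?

A#

Degree 6 takes the letter 5 steps above C, which is A.
In major, degree 6 sits 9 semitones above the tonic. C# + 9 semitones is pitch class 10, spelled on A as A#.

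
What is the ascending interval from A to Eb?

Counting letters A–B–C–D–E gives a fifth.
A→Eb = 6 semitones, 1 narrower than the perfect fifth (7), so diminished.

diminished fifth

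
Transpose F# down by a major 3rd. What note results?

D

A third below F lands on the letter D.
A major third spans 4 semitones, so F# moves to pitch class 2. On the letter D that is D.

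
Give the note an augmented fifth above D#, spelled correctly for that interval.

A fifth above D lands on the letter A.
An augmented fifth spans 8 semitones, so D# moves to pitch class 11. On the letter A that is A##.

A##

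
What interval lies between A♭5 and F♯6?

The letter names run A→F, a span of 5 letter steps, so the interval is some kind of sixth.
Ab to F# is 10 semitones. A major sixth is 9, so 10 makes it augmented.

augmented sixth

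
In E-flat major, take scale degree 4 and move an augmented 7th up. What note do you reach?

G#

Scale degree 4 of Eb major is Ab.
An augmented seventh (12 semitones) above Ab lands on the letter G, giving G#.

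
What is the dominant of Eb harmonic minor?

Bb

The Eb harmonic minor scale runs Eb F Gb Ab Bb Cb D.
Degree 5 is Bb.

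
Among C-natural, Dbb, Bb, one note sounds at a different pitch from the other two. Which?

Bb

In 12-tone equal temperament, enharmonic equivalents share a pitch class. C is pitch class 0; Dbb is pitch class 0; Bb is pitch class 10.
C and Dbb share pitch class 0, while Bb is pitch class 10.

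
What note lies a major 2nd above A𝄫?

Bbb

A up a major second is B, so the target letter is B.
From Abb, a major second is 2 semitones up: Bbb.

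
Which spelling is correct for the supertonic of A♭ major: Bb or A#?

Each scale degree takes a distinct letter name. Degree 2 of a scale on A must use the letter B.
Bb and A# are enharmonically the same pitch, but only Bb uses the letter B, so it is the correct spelling here.

Bb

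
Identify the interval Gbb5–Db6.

augmented fifth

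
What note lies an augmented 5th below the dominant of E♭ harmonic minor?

The dominant of Eb harmonic minor is Bb.
An augmented fifth (8 semitones) below Bb lands on the letter E, giving Ebb.

Ebb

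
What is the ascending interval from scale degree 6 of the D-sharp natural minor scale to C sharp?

Scale degree 6 of D# natural minor is B.
B up to C#: letters B→C make it a second; 2 semitones makes it major.

major second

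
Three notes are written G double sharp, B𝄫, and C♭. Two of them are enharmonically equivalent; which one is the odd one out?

In 12-tone equal temperament, enharmonic equivalents share a pitch class. G## is pitch class 9; Bbb is pitch class 9; Cb is pitch class 11.
G## and Bbb share pitch class 9, while Cb is pitch class 11.

Cb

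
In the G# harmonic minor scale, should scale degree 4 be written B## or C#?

C#

Each scale degree takes a distinct letter name. Degree 4 of a scale on G must use the letter C.
C# and B## are enharmonically the same pitch, but only C# uses the letter C, so it is the correct spelling here.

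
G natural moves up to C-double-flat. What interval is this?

doubly diminished fourth

Counting letters G–A–B–C gives a fourth.
G→Cbb = 3 semitones, 2 narrower than the perfect fourth (5), so doubly diminished.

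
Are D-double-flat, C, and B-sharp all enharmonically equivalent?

Dbb = pitch class 0 and C = pitch class 0 and B# = pitch class 0 — the same pitch class, so they are enharmonic equivalents.

Yes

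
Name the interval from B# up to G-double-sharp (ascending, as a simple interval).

major sixth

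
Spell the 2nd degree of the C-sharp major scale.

The C# major scale runs C# D# E# F# G# A# B#.
Degree 2 is D#.

D#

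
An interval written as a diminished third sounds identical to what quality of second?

A diminished third spans 2 semitones.
A second spanning 2 semitones is major (the major second is 2).

major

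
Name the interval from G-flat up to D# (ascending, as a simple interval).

The letter names run G→D, a span of 4 letter steps, so the interval is some kind of fifth.
Gb to D# is 9 semitones. A perfect fifth is 7, so 9 makes it doubly augmented.

doubly augmented fifth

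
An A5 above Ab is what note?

E

A up a perfect fifth is E, so the target letter is E.
From Ab, an augmented fifth is 8 semitones up: E.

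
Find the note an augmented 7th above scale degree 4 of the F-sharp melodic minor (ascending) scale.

Scale degree 4 of F# melodic minor (ascending) is B.
An augmented seventh (12 semitones) above B lands on the letter A, giving A##.

A##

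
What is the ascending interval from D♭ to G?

Counting letters D–E–F–G gives a fourth.
Db→G = 6 semitones, 1 wider than the perfect fourth (5), so augmented.

augmented fourth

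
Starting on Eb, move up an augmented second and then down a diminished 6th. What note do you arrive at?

A##

An augmented second up from Eb is F# (letter F, 3 semitones up).
A diminished sixth down from F# is A## (letter A, 7 semitones down).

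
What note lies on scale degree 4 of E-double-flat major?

Degree 4 takes the letter 3 steps above E, which is A.
In major, degree 4 sits 5 semitones above the tonic. Ebb + 5 semitones is pitch class 7, spelled on A as Abb.

Abb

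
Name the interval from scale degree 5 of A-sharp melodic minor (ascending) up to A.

diminished fourth

Scale degree 5 of A# melodic minor (ascending) is E#.
E# up to A: letters E→A make it a fourth; 4 semitones makes it diminished.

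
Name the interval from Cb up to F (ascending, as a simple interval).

augmented fourth

The letter names run C→F, a span of 3 letter steps, so the interval is some kind of fourth.
Cb to F is 6 semitones. A perfect fourth is 5, so 6 makes it augmented.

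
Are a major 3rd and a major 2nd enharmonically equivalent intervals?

A major third spans 4 semitones; a major second spans 2.
The spans differ, so they are not enharmonic equivalents.

No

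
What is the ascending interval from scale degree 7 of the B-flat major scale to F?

Scale degree 7 of Bb major is A.
A up to F: letters A→F make it a sixth; 8 semitones makes it minor.

minor sixth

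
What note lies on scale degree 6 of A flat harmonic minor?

The Ab harmonic minor scale runs Ab Bb Cb Db Eb Fb G.
Degree 6 is Fb.

Fb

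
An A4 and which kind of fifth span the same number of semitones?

An augmented fourth spans 6 semitones.
A fifth spanning 6 semitones is diminished (the perfect fifth is 7).

diminished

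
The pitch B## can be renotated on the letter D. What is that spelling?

Db

B## is pitch class 1. The letter D alone is pitch class 2.
To reach pitch class 1 from D requires an offset of -1 semitone, i.e. flat: Db.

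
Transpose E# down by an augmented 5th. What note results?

A

E down a perfect fifth is A, so the target letter is A.
From E#, an augmented fifth is 8 semitones down: A.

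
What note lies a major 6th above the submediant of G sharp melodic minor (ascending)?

C##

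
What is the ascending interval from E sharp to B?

Counting letters E–F–G–A–B gives a fifth.
E#→B = 6 semitones, 1 narrower than the perfect fifth (7), so diminished.

diminished fifth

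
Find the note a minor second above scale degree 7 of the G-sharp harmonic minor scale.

Scale degree 7 of G# harmonic minor is F##.
A minor second (1 semitone) above F## lands on the letter G, giving G#.

G#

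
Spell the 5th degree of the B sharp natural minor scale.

F##

Degree 5 takes the letter 4 steps above B, which is F.
In natural minor, degree 5 sits 7 semitones above the tonic. B# + 7 semitones is pitch class 7, spelled on F as F##.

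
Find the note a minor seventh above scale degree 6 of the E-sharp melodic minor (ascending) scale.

Scale degree 6 of E# melodic minor (ascending) is C##.
A minor seventh (10 semitones) above C## lands on the letter B, giving B#.

B#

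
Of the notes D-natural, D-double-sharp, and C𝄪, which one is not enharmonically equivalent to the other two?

D##

In 12-tone equal temperament, enharmonic equivalents share a pitch class. D is pitch class 2; D## is pitch class 4; C## is pitch class 2.
D and C## share pitch class 2, while D## is pitch class 4.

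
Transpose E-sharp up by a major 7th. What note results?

D##

E up a major seventh is D#, so the target letter is D.
From E#, a major seventh is 11 semitones up: D##.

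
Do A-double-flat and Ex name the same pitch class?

No

Abb is pitch class 7; E## is pitch class 6.
The pitch classes differ (7 vs. 6), so they are not enharmonic equivalents.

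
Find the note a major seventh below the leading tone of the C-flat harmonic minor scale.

Cb

The leading tone of Cb harmonic minor is Bb.
A major seventh (11 semitones) below Bb lands on the letter C, giving Cb.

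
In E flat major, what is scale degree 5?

Bb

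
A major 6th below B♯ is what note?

D#

B down a major sixth is D, so the target letter is D.
From B#, a major sixth is 9 semitones down: D#.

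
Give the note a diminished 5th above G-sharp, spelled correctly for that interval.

D

G up a perfect fifth is D, so the target letter is D.
From G#, a diminished fifth is 6 semitones up: D.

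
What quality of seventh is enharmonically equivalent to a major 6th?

A major sixth spans 9 semitones.
A seventh spanning 9 semitones is diminished (the major seventh is 11).

diminished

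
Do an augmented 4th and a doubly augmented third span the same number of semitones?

An augmented fourth spans 6 semitones; a doubly augmented third spans 6.
They are enharmonically equivalent.

Yes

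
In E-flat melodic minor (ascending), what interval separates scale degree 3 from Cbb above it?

diminished fourth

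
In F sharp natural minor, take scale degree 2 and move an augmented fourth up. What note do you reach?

C##

Scale degree 2 of F# natural minor is G#.
An augmented fourth (6 semitones) above G# lands on the letter C, giving C##.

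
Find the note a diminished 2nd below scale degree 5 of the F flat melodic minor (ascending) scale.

B

Scale degree 5 of Fb melodic minor (ascending) is Cb.
A diminished second (0 semitones) below Cb lands on the letter B, giving B.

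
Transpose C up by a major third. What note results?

E

A third above C lands on the letter E.
A major third spans 4 semitones, so C moves to pitch class 4. On the letter E that is E.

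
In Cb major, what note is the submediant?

The Cb major scale runs Cb Db Eb Fb Gb Ab Bb.
Degree 6 is Ab.

Ab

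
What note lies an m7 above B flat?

Ab

B up a major seventh is A#, so the target letter is A.
From Bb, a minor seventh is 10 semitones up: Ab.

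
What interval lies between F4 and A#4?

augmented third

The letter names run F→A, a span of 2 letter steps, so the interval is some kind of third.
F to A# is 5 semitones. A major third is 4, so 5 makes it augmented.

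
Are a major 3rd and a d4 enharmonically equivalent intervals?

A major third spans 4 semitones; a diminished fourth spans 4.
They are enharmonically equivalent.

Yes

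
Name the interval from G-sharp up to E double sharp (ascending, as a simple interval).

augmented sixth

The letter names run G→E, a span of 5 letter steps, so the interval is some kind of sixth.
G# to E## is 10 semitones. A major sixth is 9, so 10 makes it augmented.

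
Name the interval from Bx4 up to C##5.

minor second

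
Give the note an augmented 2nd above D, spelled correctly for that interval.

E#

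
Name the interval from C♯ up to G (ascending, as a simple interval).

diminished fifth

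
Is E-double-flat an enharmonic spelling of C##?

Ebb is pitch class 2; C## is pitch class 2.
All spellings map to pitch class 2, so they are enharmonically equivalent.

Yes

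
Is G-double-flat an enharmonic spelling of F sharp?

No

Gbb is pitch class 5; F# is pitch class 6.
The pitch classes differ (5 vs. 6), so they are not enharmonic equivalents.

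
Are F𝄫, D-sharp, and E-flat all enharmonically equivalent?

Yes

Fbb is pitch class 3; D# is pitch class 3; Eb is pitch class 3.
All spellings map to pitch class 3, so they are enharmonically equivalent.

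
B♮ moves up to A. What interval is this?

minor seventh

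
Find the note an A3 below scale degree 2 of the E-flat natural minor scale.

Scale degree 2 of Eb natural minor is F.
An augmented third (5 semitones) below F lands on the letter D, giving Dbb.

Dbb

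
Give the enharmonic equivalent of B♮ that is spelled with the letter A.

Plain A sits 2 semitones below B, so on the letter A the same pitch needs a double sharp: A##.

A##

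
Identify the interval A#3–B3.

minor second

The letter names run A→B, a span of 1 letter step, so the interval is some kind of second.
A# to B is 1 semitone. A major second is 2, so 1 makes it minor.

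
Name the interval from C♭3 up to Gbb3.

The letter names run C→G, a span of 4 letter steps, so the interval is some kind of fifth.
Cb to Gbb is 6 semitones. A perfect fifth is 7, so 6 makes it diminished.

diminished fifth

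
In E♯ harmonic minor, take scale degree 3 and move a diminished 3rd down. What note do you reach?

Scale degree 3 of E# harmonic minor is G#.
A diminished third (2 semitones) below G# lands on the letter E, giving E##.

E##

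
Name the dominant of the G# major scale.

D#

Degree 5 takes the letter 4 steps above G, which is D.
In major, degree 5 sits 7 semitones above the tonic. G# + 7 semitones is pitch class 3, spelled on D as D#.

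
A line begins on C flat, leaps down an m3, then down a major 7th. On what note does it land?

Bbb

A minor third down from Cb is Ab (letter A, 3 semitones down).
A major seventh down from Ab is Bbb (letter B, 11 semitones down).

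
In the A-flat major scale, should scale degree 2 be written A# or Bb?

Bb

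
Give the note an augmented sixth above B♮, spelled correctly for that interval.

A sixth above B lands on the letter G.
An augmented sixth spans 10 semitones, so B moves to pitch class 9. On the letter G that is G##.

G##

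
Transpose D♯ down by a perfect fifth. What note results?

A fifth below D lands on the letter G.
A perfect fifth spans 7 semitones, so D# moves to pitch class 8. On the letter G that is G#.

G#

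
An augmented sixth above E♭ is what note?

C#

E up a major sixth is C#, so the target letter is C.
From Eb, an augmented sixth is 10 semitones up: C#.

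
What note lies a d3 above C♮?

Ebb

A third above C lands on the letter E.
A diminished third spans 2 semitones, so C moves to pitch class 2. On the letter E that is Ebb.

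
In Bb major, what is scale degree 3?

The Bb major scale runs Bb C D Eb F G A.
Degree 3 is D.

D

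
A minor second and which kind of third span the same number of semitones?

doubly diminished

A minor second spans 1 semitone.
A third spanning 1 semitone is doubly diminished (the major third is 4).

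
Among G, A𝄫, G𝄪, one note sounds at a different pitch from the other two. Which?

G##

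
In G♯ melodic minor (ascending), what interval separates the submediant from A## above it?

augmented fourth

The submediant of G# melodic minor (ascending) is E#.
E# up to A##: letters E→A make it a fourth; 6 semitones makes it augmented.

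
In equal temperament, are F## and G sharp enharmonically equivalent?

No

F## is pitch class 7; G# is pitch class 8.
The pitch classes differ (7 vs. 8), so they are not enharmonic equivalents.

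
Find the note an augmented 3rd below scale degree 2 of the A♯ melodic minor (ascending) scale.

G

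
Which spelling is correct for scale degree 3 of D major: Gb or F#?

Each scale degree takes a distinct letter name. Degree 3 of a scale on D must use the letter F.
F# and Gb are enharmonically the same pitch, but only F# uses the letter F, so it is the correct spelling here.

F#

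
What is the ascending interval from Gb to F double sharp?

Counting letters G–A–B–C–D–E–F gives a seventh.
Gb→F## = 13 semitones, 2 wider than the major seventh (11), so doubly augmented.

doubly augmented seventh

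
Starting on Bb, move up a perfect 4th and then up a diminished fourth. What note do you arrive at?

Abb

A perfect fourth up from Bb is Eb (letter E, 5 semitones up).
A diminished fourth up from Eb is Abb (letter A, 4 semitones up).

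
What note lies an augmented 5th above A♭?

A up a perfect fifth is E, so the target letter is E.
From Ab, an augmented fifth is 8 semitones up: E.

E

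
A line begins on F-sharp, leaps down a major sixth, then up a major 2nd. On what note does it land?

A major sixth down from F# is A (letter A, 9 semitones down).
A major second up from A is B (letter B, 2 semitones up).

B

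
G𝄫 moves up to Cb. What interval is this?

The letter names run G→C, a span of 3 letter steps, so the interval is some kind of fourth.
Gbb to Cb is 6 semitones. A perfect fourth is 5, so 6 makes it augmented.

augmented fourth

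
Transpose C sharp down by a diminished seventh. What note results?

D##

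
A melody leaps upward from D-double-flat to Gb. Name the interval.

augmented fourth

The letter names run D→G, a span of 3 letter steps, so the interval is some kind of fourth.
Dbb to Gb is 6 semitones. A perfect fourth is 5, so 6 makes it augmented.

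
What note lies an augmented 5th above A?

E#

A fifth above A lands on the letter E.
An augmented fifth spans 8 semitones, so A moves to pitch class 5. On the letter E that is E#.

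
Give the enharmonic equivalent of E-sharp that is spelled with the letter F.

F

Plain F sits at the same pitch as E#, so on the letter F the same pitch needs a natural: F.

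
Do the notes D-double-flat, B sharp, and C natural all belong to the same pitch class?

Dbb = pitch class 0 and B# = pitch class 0 and C = pitch class 0 — the same pitch class, so they are enharmonic equivalents.

Yes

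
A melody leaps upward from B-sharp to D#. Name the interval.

minor third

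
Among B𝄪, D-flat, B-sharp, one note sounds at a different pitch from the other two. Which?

In 12-tone equal temperament, enharmonic equivalents share a pitch class. B## is pitch class 1; Db is pitch class 1; B# is pitch class 0.
B## and Db share pitch class 1, while B# is pitch class 0.

B#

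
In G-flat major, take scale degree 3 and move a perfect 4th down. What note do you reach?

F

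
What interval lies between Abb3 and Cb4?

Counting letters A–B–C gives a third.
Abb→Cb = 4 semitones, exactly the major third.

major third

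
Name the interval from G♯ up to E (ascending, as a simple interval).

Counting letters G–A–B–C–D–E gives a sixth.
G#→E = 8 semitones, 1 narrower than the major sixth (9), so minor.

minor sixth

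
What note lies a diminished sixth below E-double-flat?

E down a major sixth is G, so the target letter is G.
From Ebb, a diminished sixth is 7 semitones down: G.

G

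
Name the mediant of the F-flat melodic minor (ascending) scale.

Degree 3 takes the letter 2 steps above F, which is A.
In melodic minor (ascending), degree 3 sits 3 semitones above the tonic. Fb + 3 semitones is pitch class 7, spelled on A as Abb.

Abb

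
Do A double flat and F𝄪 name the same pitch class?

Yes

Abb is pitch class 7; F## is pitch class 7.
All spellings map to pitch class 7, so they are enharmonically equivalent.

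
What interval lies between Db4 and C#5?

augmented seventh

Counting letters D–E–F–G–A–B–C gives a seventh.
Db→C# = 12 semitones, 1 wider than the major seventh (11), so augmented.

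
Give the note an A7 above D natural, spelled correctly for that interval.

A seventh above D lands on the letter C.
An augmented seventh spans 12 semitones, so D moves to pitch class 2. On the letter C that is C##.

C##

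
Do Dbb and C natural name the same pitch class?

Yes

Dbb is pitch class 0; C is pitch class 0.
All spellings map to pitch class 0, so they are enharmonically equivalent.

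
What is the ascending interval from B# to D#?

minor third

Counting letters B–C–D gives a third.
B#→D# = 3 semitones, 1 narrower than the major third (4), so minor.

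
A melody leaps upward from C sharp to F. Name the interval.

Counting letters C–D–E–F gives a fourth.
C#→F = 4 semitones, 1 narrower than the perfect fourth (5), so diminished.

diminished fourth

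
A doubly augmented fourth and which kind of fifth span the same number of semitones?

perfect

A doubly augmented fourth spans 7 semitones.
A fifth spanning 7 semitones is perfect (the perfect fifth is 7).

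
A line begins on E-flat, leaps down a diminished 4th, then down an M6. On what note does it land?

D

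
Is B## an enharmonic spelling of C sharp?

B## = pitch class 1 and C# = pitch class 1 — the same pitch class, so they are enharmonic equivalents.

Yes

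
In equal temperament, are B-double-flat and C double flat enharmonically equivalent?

No

Bbb is pitch class 9; Cbb is pitch class 10.
The pitch classes differ (9 vs. 10), so they are not enharmonic equivalents.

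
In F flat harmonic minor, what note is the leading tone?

Degree 7 takes the letter 6 steps above F, which is E.
In harmonic minor, degree 7 sits 11 semitones above the tonic. Fb + 11 semitones is pitch class 3, spelled on E as Eb.

Eb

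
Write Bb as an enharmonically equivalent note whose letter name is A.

A#

Plain A sits 1 semitone below Bb, so on the letter A the same pitch needs a sharp: A#.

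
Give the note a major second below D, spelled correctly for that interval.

C

A second below D lands on the letter C.
A major second spans 2 semitones, so D moves to pitch class 0. On the letter C that is C.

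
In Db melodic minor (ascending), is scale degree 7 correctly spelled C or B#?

Each scale degree takes a distinct letter name. Degree 7 of a scale on D must use the letter C.
C and B# are enharmonically the same pitch, but only C uses the letter C, so it is the correct spelling here.

C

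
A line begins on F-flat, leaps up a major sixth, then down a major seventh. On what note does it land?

Ebb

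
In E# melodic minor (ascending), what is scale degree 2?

F##

Degree 2 takes the letter 1 step above E, which is F.
In melodic minor (ascending), degree 2 sits 2 semitones above the tonic. E# + 2 semitones is pitch class 7, spelled on F as F##.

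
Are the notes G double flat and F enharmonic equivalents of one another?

Gbb is pitch class 5; F is pitch class 5.
All spellings map to pitch class 5, so they are enharmonically equivalent.

Yes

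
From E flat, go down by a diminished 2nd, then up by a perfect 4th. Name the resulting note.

G#

A diminished second down from Eb is D# (letter D, 0 semitones down).
A perfect fourth up from D# is G# (letter G, 5 semitones up).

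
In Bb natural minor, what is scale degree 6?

Gb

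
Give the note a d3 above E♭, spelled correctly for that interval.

Gbb

A third above E lands on the letter G.
A diminished third spans 2 semitones, so Eb moves to pitch class 5. On the letter G that is Gbb.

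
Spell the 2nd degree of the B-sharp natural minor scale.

The B# natural minor scale runs B# C## D# E# F## G# A#.
Degree 2 is C##.

C##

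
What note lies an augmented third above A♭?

C#

A third above A lands on the letter C.
An augmented third spans 5 semitones, so Ab moves to pitch class 1. On the letter C that is C#.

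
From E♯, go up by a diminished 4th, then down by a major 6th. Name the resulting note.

A diminished fourth up from E# is A (letter A, 4 semitones up).
A major sixth down from A is C (letter C, 9 semitones down).

C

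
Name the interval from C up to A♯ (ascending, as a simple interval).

augmented sixth

The letter names run C→A, a span of 5 letter steps, so the interval is some kind of sixth.
C to A# is 10 semitones. A major sixth is 9, so 10 makes it augmented.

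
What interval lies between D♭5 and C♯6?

Counting letters D–E–F–G–A–B–C gives a seventh.
Db→C# = 12 semitones, 1 wider than the major seventh (11), so augmented.

augmented seventh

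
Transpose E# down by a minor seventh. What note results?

A seventh below E lands on the letter F.
A minor seventh spans 10 semitones, so E# moves to pitch class 7. On the letter F that is F##.

F##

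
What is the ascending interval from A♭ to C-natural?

Counting letters A–B–C gives a third.
Ab→C = 4 semitones, exactly the major third.

major third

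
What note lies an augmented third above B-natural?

D##

B up a major third is D#, so the target letter is D.
From B, an augmented third is 5 semitones up: D##.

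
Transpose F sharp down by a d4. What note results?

C##

A fourth below F lands on the letter C.
A diminished fourth spans 4 semitones, so F# moves to pitch class 2. On the letter C that is C##.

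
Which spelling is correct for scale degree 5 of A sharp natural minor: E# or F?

E#

Each scale degree takes a distinct letter name. Degree 5 of a scale on A must use the letter E.
E# and F are enharmonically the same pitch, but only E# uses the letter E, so it is the correct spelling here.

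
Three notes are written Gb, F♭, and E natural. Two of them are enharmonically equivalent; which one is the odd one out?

Gb

In 12-tone equal temperament, enharmonic equivalents share a pitch class. Gb is pitch class 6; Fb is pitch class 4; E is pitch class 4.
Fb and E share pitch class 4, while Gb is pitch class 6.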